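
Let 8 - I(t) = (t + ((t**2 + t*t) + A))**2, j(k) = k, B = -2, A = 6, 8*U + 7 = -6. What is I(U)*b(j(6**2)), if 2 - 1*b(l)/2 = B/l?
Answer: -3229693/9216 ≈ -350.44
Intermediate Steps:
U = -13/8 (U = -7/8 + (1/8)*(-6) = -7/8 - 3/4 = -13/8 ≈ -1.6250)
b(l) = 4 + 4/l (b(l) = 4 - (-4)/l = 4 + 4/l)
I(t) = 8 - (6 + t + 2*t**2)**2 (I(t) = 8 - (t + ((t**2 + t*t) + 6))**2 = 8 - (t + ((t**2 + t**2) + 6))**2 = 8 - (t + (2*t**2 + 6))**2 = 8 - (t + (6 + 2*t**2))**2 = 8 - (6 + t + 2*t**2)**2)
I(U)*b(j(6**2)) = (8 - (6 - 13/8 + 2*(-13/8)**2)**2)*(4 + 4/(6**2)) = (8 - (6 - 13/8 + 2*(169/64))**2)*(4 + 4/36) = (8 - (6 - 13/8 + 169/32)**2)*(4 + 4*(1/36)) = (8 - (309/32)**2)*(4 + 1/9) = (8 - 1*95481/1024)*(37/9) = (8 - 95481/1024)*(37/9) = -87289/1024*37/9 = -3229693/9216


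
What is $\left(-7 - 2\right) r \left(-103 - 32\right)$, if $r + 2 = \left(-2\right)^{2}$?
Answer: $2430$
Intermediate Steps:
$r = 2$ ($r = -2 + \left(-2\right)^{2} = -2 + 4 = 2$)
$\left(-7 - 2\right) r \left(-103 - 32\right) = \left(-7 - 2\right) 2 \left(-103 - 32\right) = \left(-9\right) 2 \left(-135\right) = \left(-18\right) \left(-135\right) = 2430$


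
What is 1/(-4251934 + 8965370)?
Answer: 1/4713436 ≈ 2.1216e-7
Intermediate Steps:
1/(-4251934 + 8965370) = 1/4713436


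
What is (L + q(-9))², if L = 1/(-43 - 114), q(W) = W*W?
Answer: 161696656/24649 ≈ 6560.0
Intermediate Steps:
q(W) = W²
L = -1/157 (L = 1/(-157) = -1/157 ≈ -0.0063694)
(L + q(-9))² = (-1/157 + (-9)²)² = (-1/157 + 81)² = (12716/157)² = 161696656/24649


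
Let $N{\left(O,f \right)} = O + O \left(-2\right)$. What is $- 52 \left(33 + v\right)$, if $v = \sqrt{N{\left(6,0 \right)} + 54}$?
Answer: $-1716 - 208 \sqrt{3} \approx -2076.3$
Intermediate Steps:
$N{\left(O,f \right)} = - O$ ($N{\left(O,f \right)} = O - 2 O = - O$)
$v = 4 \sqrt{3}$ ($v = \sqrt{\left(-1\right) 6 + 54} = \sqrt{-6 + 54} = \sqrt{48} = 4 \sqrt{3} \approx 6.9282$)
$- 52 \left(33 + v\right) = - 52 \left(33 + 4 \sqrt{3}\right) = -1716 - 208 \sqrt{3}$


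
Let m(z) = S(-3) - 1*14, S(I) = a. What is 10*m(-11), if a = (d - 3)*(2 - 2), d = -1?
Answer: -140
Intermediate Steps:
a = 0 (a = (-1 - 3)*(2 - 2) = -4*0 = 0)
S(I) = 0
m(z) = -14 (m(z) = 0 - 1*14 = 0 - 14 = -14)
10*m(-11) = 10*(-14) = -140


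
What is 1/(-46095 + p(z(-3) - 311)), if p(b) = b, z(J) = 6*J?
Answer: -1/46424 ≈ -2.1541e-5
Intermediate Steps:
1/(-46095 + p(z(-3) - 311)) = 1/(-46095 + (6*(-3) - 311)) = 1/(-46095 + (-18 - 311)) = 1/(-46095 - 329) = 1/(-46424) = -1/46424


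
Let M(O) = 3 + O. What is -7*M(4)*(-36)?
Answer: 1764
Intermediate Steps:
-7*M(4)*(-36) = -7*(3 + 4)*(-36) = -7*7*(-36) = -49*(-36) = 1764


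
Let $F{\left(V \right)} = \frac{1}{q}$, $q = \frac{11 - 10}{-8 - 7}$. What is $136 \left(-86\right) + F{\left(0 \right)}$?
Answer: $-11711$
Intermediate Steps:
$q = - \frac{1}{15}$ ($q = 1 \frac{1}{-15} = 1 \left(- \frac{1}{15}\right) = - \frac{1}{15} \approx -0.066667$)
$F{\left(V \right)} = -15$ ($F{\left(V \right)} = \frac{1}{- \frac{1}{15}} = -15$)
$136 \left(-86\right) + F{\left(0 \right)} = 136 \left(-86\right) - 15 = -11696 - 15 = -11711$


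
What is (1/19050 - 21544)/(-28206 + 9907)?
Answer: 410413199/348595950 ≈ 1.1773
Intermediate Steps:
(1/19050 - 21544)/(-28206 + 9907) = (1/19050 - 21544)/(-18299) = -410413199/19050*(-1/18299) = 410413199/348595950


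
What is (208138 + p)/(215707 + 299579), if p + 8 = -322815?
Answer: -114685/515286 ≈ -0.22257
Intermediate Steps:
p = -322823 (p = -8 - 322815 = -322823)
(208138 + p)/(215707 + 299579) = (208138 - 322823)/(215707 + 299579) = -114685/515286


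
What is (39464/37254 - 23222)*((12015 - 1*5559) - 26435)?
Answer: 8641645974298/18627 ≈ 4.6393e+8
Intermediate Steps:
(39464/37254 - 23222)*((12015 - 1*5559) - 26435) = (39464*(1/37254) - 23222)*((12015 - 5559) - 26435) = (19732/18627 - 23222)*(6456 - 26435) = -432536462/18627*(-19979) = 8641645974298/18627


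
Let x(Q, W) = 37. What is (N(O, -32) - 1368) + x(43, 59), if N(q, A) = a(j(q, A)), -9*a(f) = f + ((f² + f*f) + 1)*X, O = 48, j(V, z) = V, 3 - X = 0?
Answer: -8618/3 ≈ -2872.7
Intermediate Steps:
X = 3 (X = 3 - 1*0 = 3 + 0 = 3)
a(f) = -⅓ - 2*f²/3 - f/9 (a(f) = -(f + ((f² + f*f) + 1)*3)/9 = -(f + ((f² + f²) + 1)*3)/9 = -(f + (2*f² + 1)*3)/9 = -(f + (1 + 2*f²)*3)/9 = -(f + (3 + 6*f²))/9 = -(3 + f + 6*f²)/9 = -⅓ - 2*f²/3 - f/9)
N(q, A) = -⅓ - 2*q²/3 - q/9
(N(O, -32) - 1368) + x(43, 59) = ((-⅓ - ⅔*48² - ⅑*48) - 1368) + 37 = ((-⅓ - ⅔*2304 - 16/3) - 1368) + 37 = ((-⅓ - 1536 - 16/3) - 1368) + 37 = (-4625/3 - 1368) + 37 = -8729/3 + 37 = -8618/3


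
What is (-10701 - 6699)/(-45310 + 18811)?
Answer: 5800/8833 ≈ 0.65663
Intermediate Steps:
(-10701 - 6699)/(-45310 + 18811) = -17400/(-26499) = -17400*(-1/26499) = 5800/8833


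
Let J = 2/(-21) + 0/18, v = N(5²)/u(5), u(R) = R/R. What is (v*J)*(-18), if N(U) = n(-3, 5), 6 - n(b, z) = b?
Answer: 108/7 ≈ 15.429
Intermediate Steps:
n(b, z) = 6 - b
N(U) = 9 (N(U) = 6 - 1*(-3) = 6 + 3 = 9)
u(R) = 1
v = 9 (v = 9/1 = 9*1 = 9)
J = -2/21 (J = 2*(-1/21) + 0*(1/18) = -2/21 + 0 = -2/21 ≈ -0.095238)
(v*J)*(-18) = (9*(-2/21))*(-18) = -6/7*(-18) = 108/7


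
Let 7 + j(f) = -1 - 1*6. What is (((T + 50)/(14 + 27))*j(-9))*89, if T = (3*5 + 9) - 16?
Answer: -72268/41 ≈ -1762.6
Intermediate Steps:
j(f) = -14 (j(f) = -7 + (-1 - 1*6) = -7 + (-1 - 6) = -7 - 7 = -14)
T = 8 (T = (15 + 9) - 16 = 24 - 16 = 8)
(((T + 50)/(14 + 27))*j(-9))*89 = (((8 + 50)/(14 + 27))*(-14))*89 = ((58/41)*(-14))*89 = -812/41*89 = -72268/41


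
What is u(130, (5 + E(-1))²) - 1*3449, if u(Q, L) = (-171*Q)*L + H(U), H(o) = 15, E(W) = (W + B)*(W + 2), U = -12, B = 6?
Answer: -2226434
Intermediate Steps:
E(W) = (2 + W)*(6 + W) (E(W) = (W + 6)*(W + 2) = (6 + W)*(2 + W) = (2 + W)*(6 + W))
u(Q, L) = 15 - 171*L*Q (u(Q, L) = (-171*Q)*L + 15 = -171*L*Q + 15 = 15 - 171*L*Q)
u(130, (5 + E(-1))²) - 1*3449 = (15 - 171*(5 + (12 + (-1)² + 8*(-1)))²*130) - 1*3449 = (15 - 171*(5 + (12 + 1 - 8))²*130) - 3449 = (15 - 171*(5 + 5)²*130) - 3449 = (15 - 171*10²*130) - 3449 = (15 - 171*100*130) - 3449 = (15 - 2223000) - 3449 = -2222985 - 3449 = -2226434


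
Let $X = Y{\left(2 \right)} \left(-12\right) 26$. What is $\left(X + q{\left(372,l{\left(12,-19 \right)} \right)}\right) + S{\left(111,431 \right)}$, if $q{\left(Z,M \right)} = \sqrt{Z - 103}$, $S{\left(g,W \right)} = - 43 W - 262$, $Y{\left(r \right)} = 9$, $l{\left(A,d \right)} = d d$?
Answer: $-21603 + \sqrt{269} \approx -21587.0$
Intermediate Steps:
$l{\left(A,d \right)} = d^{2}$
$S{\left(g,W \right)} = -262 - 43 W$
$q{\left(Z,M \right)} = \sqrt{-103 + Z}$
$X = -2808$ ($X = 9 \left(-12\right) 26 = \left(-108\right) 26 = -2808$)
$\left(X + q{\left(372,l{\left(12,-19 \right)} \right)}\right) + S{\left(111,431 \right)} = \left(-2808 + \sqrt{-103 + 372}\right) - 18795 = \left(-2808 + \sqrt{269}\right) - 18795 = -21603 + \sqrt{269}$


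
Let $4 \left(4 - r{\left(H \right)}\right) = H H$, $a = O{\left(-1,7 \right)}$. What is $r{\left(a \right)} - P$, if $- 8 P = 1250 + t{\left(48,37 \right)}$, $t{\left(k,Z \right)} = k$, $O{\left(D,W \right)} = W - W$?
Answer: $\frac{665}{4} \approx 166.25$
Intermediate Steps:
$O{\left(D,W \right)} = 0$
$a = 0$
$r{\left(H \right)} = 4 - \frac{H^{2}}{4}$ ($r{\left(H \right)} = 4 - \frac{H H}{4} = 4 - \frac{H^{2}}{4}$)
$P = - \frac{649}{4}$ ($P = - \frac{1250 + 48}{8} = \left(- \frac{1}{8}\right) 1298 = - \frac{649}{4} \approx -162.25$)
$r{\left(a \right)} - P = \left(4 - \frac{0^{2}}{4}\right) - - \frac{649}{4} = \left(4 - 0\right) + \frac{649}{4} = \left(4 + 0\right) + \frac{649}{4} = 4 + \frac{649}{4} = \frac{665}{4}$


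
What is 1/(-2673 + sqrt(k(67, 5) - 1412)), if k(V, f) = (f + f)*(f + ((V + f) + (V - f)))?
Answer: -243/649541 - I*sqrt(22)/7144951 ≈ -0.00037411 - 6.5647e-7*I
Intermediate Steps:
k(V, f) = 2*f*(f + 2*V) (k(V, f) = (2*f)*(f + 2*V) = 2*f*(f + 2*V))
1/(-2673 + sqrt(k(67, 5) - 1412)) = 1/(-2673 + sqrt(2*5*(5 + 2*67) - 1412)) = 1/(-2673 + sqrt(2*5*(5 + 134) - 1412)) = 1/(-2673 + sqrt(2*5*139 - 1412)) = 1/(-2673 + sqrt(1390 - 1412)) = 1/(-2673 + sqrt(-22)) = 1/(-2673 + I*sqrt(22))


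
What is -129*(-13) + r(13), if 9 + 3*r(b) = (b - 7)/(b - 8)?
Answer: 8372/5 ≈ 1674.4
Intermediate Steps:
r(b) = -3 + (-7 + b)/(3*(-8 + b)) (r(b) = -3 + ((b - 7)/(b - 8))/3 = -3 + ((-7 + b)/(-8 + b))/3 = -3 + (-7 + b)/(3*(-8 + b)))
-129*(-13) + r(13) = -129*(-13) + (65 - 8*13)/(3*(-8 + 13)) = 1677 + (1/3)*(65 - 104)/5 = 1677 + (1/3)*(1/5)*(-39) = 1677 - 13/5 = 8372/5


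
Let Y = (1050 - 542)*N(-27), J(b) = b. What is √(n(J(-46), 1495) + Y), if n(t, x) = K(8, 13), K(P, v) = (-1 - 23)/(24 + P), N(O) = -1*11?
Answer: I*√22355/2 ≈ 74.758*I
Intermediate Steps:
N(O) = -11
K(P, v) = -24/(24 + P)
n(t, x) = -¾ (n(t, x) = -24/(24 + 8) = -24/32 = -24*1/32 = -¾)
Y = -5588 (Y = (1050 - 542)*(-11) = 508*(-11) = -5588)
√(n(J(-46), 1495) + Y) = √(-¾ - 5588) = √(-22355/4) = I*√22355/2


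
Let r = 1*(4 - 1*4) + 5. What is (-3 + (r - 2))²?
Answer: 0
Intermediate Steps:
r = 5 (r = 1*(4 - 4) + 5 = 1*0 + 5 = 0 + 5 = 5)
(-3 + (r - 2))² = (-3 + (5 - 2))² = (-3 + 3)² = 0² = 0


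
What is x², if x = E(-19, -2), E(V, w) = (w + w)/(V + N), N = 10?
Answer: 16/81 ≈ 0.19753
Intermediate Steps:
E(V, w) = 2*w/(10 + V) (E(V, w) = (w + w)/(V + 10) = (2*w)/(10 + V) = 2*w/(10 + V))
x = 4/9 (x = 2*(-2)/(10 - 19) = 2*(-2)/(-9) = 2*(-2)*(-⅑) = 4/9 ≈ 0.44444)
x² = (4/9)² = 16/81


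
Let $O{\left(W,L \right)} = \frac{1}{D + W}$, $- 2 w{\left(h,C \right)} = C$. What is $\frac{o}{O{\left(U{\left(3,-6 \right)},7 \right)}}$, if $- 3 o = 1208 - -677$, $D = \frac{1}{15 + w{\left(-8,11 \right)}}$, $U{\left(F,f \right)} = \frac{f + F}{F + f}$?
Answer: $- \frac{13195}{19} \approx -694.47$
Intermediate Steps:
$w{\left(h,C \right)} = - \frac{C}{2}$
$U{\left(F,f \right)} = 1$ ($U{\left(F,f \right)} = \frac{F + f}{F + f} = 1$)
$D = \frac{2}{19}$ ($D = \frac{1}{15 - \frac{11}{2}} = \frac{1}{\frac{19}{2}} = \frac{2}{19} \approx 0.10526$)
$o = - \frac{1885}{3}$ ($o = - \frac{1208 - -677}{3} = - \frac{1208 + 677}{3} = \left(- \frac{1}{3}\right) 1885 = - \frac{1885}{3} \approx -628.33$)
$O{\left(W,L \right)} = \frac{1}{\frac{2}{19} + W}$
$\frac{o}{O{\left(U{\left(3,-6 \right)},7 \right)}} = - \frac{1885}{3 \frac{19}{2 + 19 \cdot 1}} = - \frac{1885}{3 \frac{19}{2 + 19}} = - \frac{1885}{3 \cdot \frac{19}{21}} = \left(- \frac{1885}{3}\right) \frac{21}{19} = - \frac{13195}{19}$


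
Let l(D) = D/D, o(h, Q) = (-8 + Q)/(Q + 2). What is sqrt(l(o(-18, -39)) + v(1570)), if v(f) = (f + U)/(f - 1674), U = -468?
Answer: I*sqrt(6487)/26 ≈ 3.0978*I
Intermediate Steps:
o(h, Q) = (-8 + Q)/(2 + Q)
v(f) = (-468 + f)/(-1674 + f) (v(f) = (f - 468)/(f - 1674) = (-468 + f)/(-1674 + f))
l(D) = 1
sqrt(l(o(-18, -39)) + v(1570)) = sqrt(1 + (-468 + 1570)/(-1674 + 1570)) = sqrt(1 + 1102/(-104)) = sqrt(1 - 1/104*1102) = sqrt(1 - 551/52) = sqrt(-499/52) = I*sqrt(6487)/26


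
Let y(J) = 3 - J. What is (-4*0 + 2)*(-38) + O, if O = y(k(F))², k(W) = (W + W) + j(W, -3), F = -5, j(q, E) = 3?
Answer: 24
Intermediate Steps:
k(W) = 3 + 2*W (k(W) = (W + W) + 3 = 2*W + 3 = 3 + 2*W)
O = 100 (O = (3 - (3 + 2*(-5)))² = (3 - (3 - 10))² = (3 - 1*(-7))² = (3 + 7)² = 10² = 100)
(-4*0 + 2)*(-38) + O = (-4*0 + 2)*(-38) + 100 = (0 + 2)*(-38) + 100 = 2*(-38) + 100 = -76 + 100 = 24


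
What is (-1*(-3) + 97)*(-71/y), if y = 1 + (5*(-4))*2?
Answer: 7100/39 ≈ 182.05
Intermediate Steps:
y = -39 (y = 1 - 20*2 = 1 - 40 = -39)
(-1*(-3) + 97)*(-71/y) = (-1*(-3) + 97)*(-71/(-39)) = (3 + 97)*(-71*(-1/39)) = 100*(71/39) = 7100/39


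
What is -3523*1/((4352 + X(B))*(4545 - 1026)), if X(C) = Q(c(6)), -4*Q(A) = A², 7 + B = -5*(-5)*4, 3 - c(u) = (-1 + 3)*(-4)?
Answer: -14092/60832953 ≈ -0.00023165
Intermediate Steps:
c(u) = 11 (c(u) = 3 - (-1 + 3)*(-4) = 3 - 2*(-4) = 3 - 1*(-8) = 3 + 8 = 11)
B = 93 (B = -7 - 5*(-5)*4 = -7 + 25*4 = -7 + 100 = 93)
Q(A) = -A²/4
X(C) = -121/4 (X(C) = -¼*11² = -¼*121 = -121/4)
-3523*1/((4352 + X(B))*(4545 - 1026)) = -3523*1/((4352 - 121/4)*(4545 - 1026)) = -3523/((17287/4)*3519) = -3523/60832953/4 = -3523*4/60832953 = -14092/60832953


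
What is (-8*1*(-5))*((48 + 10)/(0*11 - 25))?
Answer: -464/5 ≈ -92.800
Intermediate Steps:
(-8*1*(-5))*((48 + 10)/(0*11 - 25)) = (-8*(-5))*(58/(0 - 25)) = 40*(58/(-25)) = 40*(58*(-1/25)) = 40*(-58/25) = -464/5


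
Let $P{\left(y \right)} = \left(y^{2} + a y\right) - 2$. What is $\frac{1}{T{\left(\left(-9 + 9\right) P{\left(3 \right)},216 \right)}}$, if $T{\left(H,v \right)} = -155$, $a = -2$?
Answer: $- \frac{1}{155} \approx -0.0064516$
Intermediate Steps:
$P{\left(y \right)} = -2 + y^{2} - 2 y$ ($P{\left(y \right)} = \left(y^{2} - 2 y\right) - 2 = -2 + y^{2} - 2 y$)
$\frac{1}{T{\left(\left(-9 + 9\right) P{\left(3 \right)},216 \right)}} = \frac{1}{-155} = - \frac{1}{155}$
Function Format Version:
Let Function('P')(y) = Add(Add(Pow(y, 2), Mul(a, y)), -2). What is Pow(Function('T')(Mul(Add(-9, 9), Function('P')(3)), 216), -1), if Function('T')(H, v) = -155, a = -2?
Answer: Rational(-1, 155) ≈ -0.0064516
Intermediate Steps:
Function('P')(y) = Add(-2, Pow(y, 2), Mul(-2, y)) (Function('P')(y) = Add(Add(Pow(y, 2), Mul(-2, y)), -2) = Add(-2, Pow(y, 2), Mul(-2, y)))
Pow(Function('T')(Mul(Add(-9, 9), Function('P')(3)), 216), -1) = Pow(-155, -1) = Rational(-1, 155)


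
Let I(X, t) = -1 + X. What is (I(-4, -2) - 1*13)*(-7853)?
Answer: 141354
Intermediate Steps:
(I(-4, -2) - 1*13)*(-7853) = ((-1 - 4) - 1*13)*(-7853) = (-5 - 13)*(-7853) = -18*(-7853) = 141354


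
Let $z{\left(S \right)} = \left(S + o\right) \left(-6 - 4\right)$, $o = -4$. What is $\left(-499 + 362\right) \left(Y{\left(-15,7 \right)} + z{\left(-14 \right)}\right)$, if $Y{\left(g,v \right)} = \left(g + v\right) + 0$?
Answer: $-23564$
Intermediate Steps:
$Y{\left(g,v \right)} = g + v$
$z{\left(S \right)} = 40 - 10 S$ ($z{\left(S \right)} = \left(S - 4\right) \left(-6 - 4\right) = \left(-4 + S\right) \left(-10\right) = 40 - 10 S$)
$\left(-499 + 362\right) \left(Y{\left(-15,7 \right)} + z{\left(-14 \right)}\right) = \left(-499 + 362\right) \left(\left(-15 + 7\right) + \left(40 - -140\right)\right) = - 137 \left(-8 + \left(40 + 140\right)\right) = - 137 \left(-8 + 180\right) = \left(-137\right) 172 = -23564$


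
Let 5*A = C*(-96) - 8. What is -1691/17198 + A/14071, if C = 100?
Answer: -284208689/1209965290 ≈ -0.23489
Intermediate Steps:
A = -9608/5 (A = (100*(-96) - 8)/5 = (-9600 - 8)/5 = (⅕)*(-9608) = -9608/5 ≈ -1921.6)
-1691/17198 + A/14071 = -1691/17198 - 9608/5/14071 = -1691*1/17198 - 9608/5*1/14071 = -1691/17198 - 9608/70355 = -284208689/1209965290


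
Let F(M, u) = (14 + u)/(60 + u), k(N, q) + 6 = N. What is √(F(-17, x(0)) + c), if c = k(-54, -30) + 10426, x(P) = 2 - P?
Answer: 3*√1106886/31 ≈ 101.81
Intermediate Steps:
k(N, q) = -6 + N
F(M, u) = (14 + u)/(60 + u)
c = 10366 (c = (-6 - 54) + 10426 = -60 + 10426 = 10366)
√(F(-17, x(0)) + c) = √((14 + (2 - 1*0))/(60 + (2 - 1*0)) + 10366) = √((14 + (2 + 0))/(60 + (2 + 0)) + 10366) = √((14 + 2)/(60 + 2) + 10366) = √(16/62 + 10366) = √((1/62)*16 + 10366) = √(8/31 + 10366) = √(321354/31) = 3*√1106886/31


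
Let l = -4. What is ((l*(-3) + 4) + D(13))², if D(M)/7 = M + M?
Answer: 39204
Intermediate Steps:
D(M) = 14*M (D(M) = 7*(M + M) = 7*(2*M) = 14*M)
((l*(-3) + 4) + D(13))² = ((-4*(-3) + 4) + 14*13)² = ((12 + 4) + 182)² = (16 + 182)² = 198² = 39204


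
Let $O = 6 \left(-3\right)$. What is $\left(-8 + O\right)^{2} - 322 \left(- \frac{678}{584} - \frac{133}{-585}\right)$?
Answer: $\frac{83413279}{85410} \approx 976.62$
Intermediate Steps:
$O = -18$
$\left(-8 + O\right)^{2} - 322 \left(- \frac{678}{584} - \frac{133}{-585}\right) = \left(-8 - 18\right)^{2} - 322 \left(- \frac{678}{584} - \frac{133}{-585}\right) = \left(-26\right)^{2} - 322 \left(\left(-678\right) \frac{1}{584} - - \frac{133}{585}\right) = 676 - 322 \left(- \frac{339}{292} + \frac{133}{585}\right) = 676 - - \frac{25676119}{85410} = 676 + \frac{25676119}{85410} = \frac{83413279}{85410}$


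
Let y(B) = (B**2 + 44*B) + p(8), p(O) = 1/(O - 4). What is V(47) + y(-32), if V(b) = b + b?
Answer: -1159/4 ≈ -289.75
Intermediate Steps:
p(O) = 1/(-4 + O)
y(B) = 1/4 + B**2 + 44*B (y(B) = (B**2 + 44*B) + 1/(-4 + 8) = (B**2 + 44*B) + 1/4 = 1/4 + B**2 + 44*B)
V(b) = 2*b
V(47) + y(-32) = 2*47 + (1/4 + (-32)**2 + 44*(-32)) = 94 + (1/4 + 1024 - 1408) = 94 - 1535/4 = -1159/4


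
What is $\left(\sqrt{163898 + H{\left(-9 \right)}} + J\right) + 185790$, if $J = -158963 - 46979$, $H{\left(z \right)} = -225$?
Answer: $-20152 + \sqrt{163673} \approx -19747.0$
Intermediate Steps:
$J = -205942$ ($J = -158963 - 46979 = -205942$)
$\left(\sqrt{163898 + H{\left(-9 \right)}} + J\right) + 185790 = \left(\sqrt{163898 - 225} - 205942\right) + 185790 = \left(\sqrt{163673} - 205942\right) + 185790 = \left(-205942 + \sqrt{163673}\right) + 185790 = -20152 + \sqrt{163673}$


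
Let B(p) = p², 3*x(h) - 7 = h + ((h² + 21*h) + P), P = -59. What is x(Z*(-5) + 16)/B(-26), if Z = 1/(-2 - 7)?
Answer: 47491/164268 ≈ 0.28911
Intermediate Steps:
Z = -⅑ (Z = 1/(-9) = -⅑ ≈ -0.11111)
x(h) = -52/3 + h²/3 + 22*h/3 (x(h) = 7/3 + (h + ((h² + 21*h) - 59))/3 = 7/3 + (h + (-59 + h² + 21*h))/3 = 7/3 + (-59 + h² + 22*h)/3 = 7/3 + (-59/3 + h²/3 + 22*h/3) = -52/3 + h²/3 + 22*h/3)
x(Z*(-5) + 16)/B(-26) = (-52/3 + (-⅑*(-5) + 16)²/3 + 22*(-⅑*(-5) + 16)/3)/((-26)²) = (-52/3 + (5/9 + 16)²/3 + 22*(5/9 + 16)/3)/676 = (-52/3 + (149/9)²/3 + (22/3)*(149/9))*(1/676) = (-52/3 + (⅓)*(22201/81) + 3278/27)*(1/676) = (-52/3 + 22201/243 + 3278/27)*(1/676) = (47491/243)*(1/676) = 47491/164268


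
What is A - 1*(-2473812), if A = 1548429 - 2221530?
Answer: 1800711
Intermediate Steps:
A = -673101
A - 1*(-2473812) = -673101 - 1*(-2473812) = -673101 + 2473812 = 1800711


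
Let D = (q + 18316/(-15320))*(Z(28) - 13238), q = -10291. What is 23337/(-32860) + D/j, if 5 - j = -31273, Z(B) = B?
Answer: 285137913938967/65607585940 ≈ 4346.1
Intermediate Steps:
j = 31278 (j = 5 - 1*(-31273) = 5 + 31273 = 31278)
D = 52072642989/383 (D = (-10291 + 18316/(-15320))*(28 - 13238) = (-10291 + 18316*(-1/15320))*(-13210) = (-10291 - 4579/3830)*(-13210) = -39419109/3830*(-13210) = 52072642989/383 ≈ 1.3596e+8)
23337/(-32860) + D/j = 23337/(-32860) + (52072642989/383)/31278 = 23337*(-1/32860) + (52072642989/383)*(1/31278) = -23337/32860 + 17357547663/3993158 = 285137913938967/65607585940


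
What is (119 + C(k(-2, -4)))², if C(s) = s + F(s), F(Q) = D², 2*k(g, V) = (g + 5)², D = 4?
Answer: 77841/4 ≈ 19460.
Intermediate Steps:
k(g, V) = (5 + g)²/2 (k(g, V) = (g + 5)²/2 = (5 + g)²/2)
F(Q) = 16 (F(Q) = 4² = 16)
C(s) = 16 + s (C(s) = s + 16 = 16 + s)
(119 + C(k(-2, -4)))² = (119 + (16 + (5 - 2)²/2))² = (119 + (16 + (½)*3²))² = (119 + (16 + (½)*9))² = (119 + (16 + 9/2))² = (119 + 41/2)² = (279/2)² = 77841/4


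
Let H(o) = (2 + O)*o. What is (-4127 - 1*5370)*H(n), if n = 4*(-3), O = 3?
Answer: 569820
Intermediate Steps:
n = -12
H(o) = 5*o (H(o) = (2 + 3)*o = 5*o)
(-4127 - 1*5370)*H(n) = (-4127 - 1*5370)*(5*(-12)) = (-4127 - 5370)*(-60) = -9497*(-60) = 569820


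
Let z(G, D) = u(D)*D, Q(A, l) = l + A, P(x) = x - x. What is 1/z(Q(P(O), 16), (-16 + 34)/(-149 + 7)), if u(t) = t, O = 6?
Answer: 5041/81 ≈ 62.235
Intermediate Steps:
P(x) = 0
Q(A, l) = A + l
z(G, D) = D**2 (z(G, D) = D*D = D**2)
1/z(Q(P(O), 16), (-16 + 34)/(-149 + 7)) = 1/(((-16 + 34)/(-149 + 7))**2) = 1/((18/(-142))**2) = 1/((18*(-1/142))**2) = 1/((-9/71)**2) = 1/(81/5041) = 5041/81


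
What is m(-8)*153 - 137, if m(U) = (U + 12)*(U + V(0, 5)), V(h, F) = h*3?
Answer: -5033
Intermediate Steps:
V(h, F) = 3*h
m(U) = U*(12 + U) (m(U) = (U + 12)*(U + 3*0) = (12 + U)*(U + 0) = (12 + U)*U = U*(12 + U))
m(-8)*153 - 137 = -8*(12 - 8)*153 - 137 = -8*4*153 - 137 = -32*153 - 137 = -4896 - 137 = -5033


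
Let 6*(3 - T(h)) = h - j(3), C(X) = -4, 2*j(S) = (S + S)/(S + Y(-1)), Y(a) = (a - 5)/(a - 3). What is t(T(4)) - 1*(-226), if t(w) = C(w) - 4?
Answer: 218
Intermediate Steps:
Y(a) = (-5 + a)/(-3 + a)
j(S) = S/(3/2 + S) (j(S) = ((S + S)/(S + (-5 - 1)/(-3 - 1)))/2 = ((2*S)/(S - 6/(-4)))/2 = ((2*S)/(S - ¼*(-6)))/2 = ((2*S)/(S + 3/2))/2 = ((2*S)/(3/2 + S))/2 = (2*S/(3/2 + S))/2 = S/(3/2 + S))
T(h) = 28/9 - h/6 (T(h) = 3 - (h - 2*3/(3 + 2*3))/6 = 3 - (h - 2*3/(3 + 6))/6 = 3 - (h - 2*3/9)/6 = 3 - (h - 1*⅔)/6 = 3 - (h - ⅔)/6 = 3 - (-⅔ + h)/6 = 3 + (⅑ - h/6) = 28/9 - h/6)
t(w) = -8 (t(w) = -4 - 4 = -8)
t(T(4)) - 1*(-226) = -8 - 1*(-226) = -8 + 226 = 218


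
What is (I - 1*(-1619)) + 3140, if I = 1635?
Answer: 6394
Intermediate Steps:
(I - 1*(-1619)) + 3140 = (1635 - 1*(-1619)) + 3140 = (1635 + 1619) + 3140 = 3254 + 3140 = 6394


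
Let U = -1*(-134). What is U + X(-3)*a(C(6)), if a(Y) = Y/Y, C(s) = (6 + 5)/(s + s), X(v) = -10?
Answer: 124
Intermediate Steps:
C(s) = 11/(2*s) (C(s) = 11/((2*s)) = 11*(1/(2*s)) = 11/(2*s))
a(Y) = 1
U = 134
U + X(-3)*a(C(6)) = 134 - 10*1 = 134 - 10 = 124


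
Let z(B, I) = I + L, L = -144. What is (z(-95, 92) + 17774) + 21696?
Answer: 39418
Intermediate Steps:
z(B, I) = -144 + I (z(B, I) = I - 144 = -144 + I)
(z(-95, 92) + 17774) + 21696 = ((-144 + 92) + 17774) + 21696 = (-52 + 17774) + 21696 = 17722 + 21696 = 39418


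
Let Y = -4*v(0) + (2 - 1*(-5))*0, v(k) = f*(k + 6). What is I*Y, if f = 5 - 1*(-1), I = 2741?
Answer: -394704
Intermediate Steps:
f = 6 (f = 5 + 1 = 6)
v(k) = 36 + 6*k (v(k) = 6*(k + 6) = 6*(6 + k) = 36 + 6*k)
Y = -144 (Y = -4*(36 + 6*0) + (2 - 1*(-5))*0 = -4*(36 + 0) + (2 + 5)*0 = -4*36 + 7*0 = -144 + 0 = -144)
I*Y = 2741*(-144) = -394704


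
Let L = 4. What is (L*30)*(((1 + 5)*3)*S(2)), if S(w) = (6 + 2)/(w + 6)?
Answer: 2160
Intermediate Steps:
S(w) = 8/(6 + w)
(L*30)*(((1 + 5)*3)*S(2)) = (4*30)*(((1 + 5)*3)*(8/(6 + 2))) = 120*((6*3)*(8/8)) = 120*(18*(8*(⅛))) = 120*(18*1) = 120*18 = 2160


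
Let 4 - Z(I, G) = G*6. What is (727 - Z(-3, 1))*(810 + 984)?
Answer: 1307826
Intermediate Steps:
Z(I, G) = 4 - 6*G (Z(I, G) = 4 - G*6 = 4 - 6*G)
(727 - Z(-3, 1))*(810 + 984) = (727 - (4 - 6*1))*(810 + 984) = (727 - (4 - 6))*1794 = (727 - 1*(-2))*1794 = (727 + 2)*1794 = 729*1794 = 1307826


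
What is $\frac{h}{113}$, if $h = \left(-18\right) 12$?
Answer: $- \frac{216}{113} \approx -1.9115$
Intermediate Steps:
$h = -216$
$\frac{h}{113} = - \frac{216}{113}$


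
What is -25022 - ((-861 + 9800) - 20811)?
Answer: -13150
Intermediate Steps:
-25022 - ((-861 + 9800) - 20811) = -25022 - (8939 - 20811) = -25022 - 1*(-11872) = -25022 + 11872 = -13150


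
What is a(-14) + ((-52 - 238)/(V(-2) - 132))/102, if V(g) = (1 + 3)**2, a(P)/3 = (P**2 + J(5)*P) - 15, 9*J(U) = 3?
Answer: 107921/204 ≈ 529.02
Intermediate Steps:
J(U) = 1/3 (J(U) = (1/9)*3 = 1/3)
a(P) = -45 + P + 3*P**2 (a(P) = 3*((P**2 + P/3) - 15) = 3*(-15 + P**2 + P/3) = -45 + P + 3*P**2)
V(g) = 16 (V(g) = 4**2 = 16)
a(-14) + ((-52 - 238)/(V(-2) - 132))/102 = (-45 - 14 + 3*(-14)**2) + ((-52 - 238)/(16 - 132))/102 = (-45 - 14 + 3*196) - 290/(-116)*(1/102) = (-45 - 14 + 588) - 290*(-1/116)*(1/102) = 529 + (5/2)*(1/102) = 529 + 5/204 = 107921/204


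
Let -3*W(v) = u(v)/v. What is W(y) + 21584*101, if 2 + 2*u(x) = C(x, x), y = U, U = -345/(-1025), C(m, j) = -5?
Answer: 902514811/414 ≈ 2.1800e+6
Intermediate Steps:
U = 69/205 (U = -345*(-1/1025) = 69/205 ≈ 0.33659)
y = 69/205 ≈ 0.33659
u(x) = -7/2 (u(x) = -1 + (1/2)*(-5) = -1 - 5/2 = -7/2)
W(v) = 7/(6*v) (W(v) = -(-7)/(6*v) = 7/(6*v))
W(y) + 21584*101 = 7/(6*(69/205)) + 21584*101 = (7/6)*(205/69) + 2179984 = 1435/414 + 2179984 = 902514811/414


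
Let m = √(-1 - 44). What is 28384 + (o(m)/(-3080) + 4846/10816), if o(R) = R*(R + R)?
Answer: 11819750483/416416 ≈ 28384.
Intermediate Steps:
m = 3*I*√5 (m = √(-45) = 3*I*√5 ≈ 6.7082*I)
o(R) = 2*R² (o(R) = R*(2*R) = 2*R²)
28384 + (o(m)/(-3080) + 4846/10816) = 28384 + ((2*(3*I*√5)²)/(-3080) + 4846/10816) = 28384 + ((2*(-45))*(-1/3080) + 4846*(1/10816)) = 28384 + (-90*(-1/3080) + 2423/5408) = 28384 + (9/308 + 2423/5408) = 28384 + 198739/416416 = 11819750483/416416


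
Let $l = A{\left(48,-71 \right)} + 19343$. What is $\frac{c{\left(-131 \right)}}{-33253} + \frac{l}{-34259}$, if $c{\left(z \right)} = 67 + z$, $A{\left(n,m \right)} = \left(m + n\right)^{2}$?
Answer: $- \frac{658611040}{1139214527} \approx -0.57813$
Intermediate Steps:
$l = 19872$ ($l = \left(-71 + 48\right)^{2} + 19343 = \left(-23\right)^{2} + 19343 = 529 + 19343 = 19872$)
$\frac{c{\left(-131 \right)}}{-33253} + \frac{l}{-34259} = \frac{67 - 131}{-33253} + \frac{19872}{-34259} = \left(-64\right) \left(- \frac{1}{33253}\right) + 19872 \left(- \frac{1}{34259}\right) = \frac{64}{33253} - \frac{19872}{34259} = - \frac{658611040}{1139214527}$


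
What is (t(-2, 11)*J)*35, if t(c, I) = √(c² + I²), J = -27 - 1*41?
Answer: -11900*√5 ≈ -26609.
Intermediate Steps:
J = -68 (J = -27 - 41 = -68)
t(c, I) = √(I² + c²)
(t(-2, 11)*J)*35 = (√(11² + (-2)²)*(-68))*35 = (√(121 + 4)*(-68))*35 = (√125*(-68))*35 = ((5*√5)*(-68))*35 = -340*√5*35 = -11900*√5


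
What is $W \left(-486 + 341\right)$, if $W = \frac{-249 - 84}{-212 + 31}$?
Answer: $- \frac{48285}{181} \approx -266.77$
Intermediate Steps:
$W = \frac{333}{181}$ ($W = - \frac{333}{-181} = \left(-333\right) \left(- \frac{1}{181}\right) = \frac{333}{181} \approx 1.8398$)
$W \left(-486 + 341\right) = \frac{333 \left(-486 + 341\right)}{181} = \frac{333}{181} \left(-145\right) = - \frac{48285}{181}$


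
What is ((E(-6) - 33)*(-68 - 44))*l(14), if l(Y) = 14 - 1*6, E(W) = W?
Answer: 34944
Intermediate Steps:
l(Y) = 8 (l(Y) = 14 - 6 = 8)
((E(-6) - 33)*(-68 - 44))*l(14) = ((-6 - 33)*(-68 - 44))*8 = -39*(-112)*8 = 4368*8 = 34944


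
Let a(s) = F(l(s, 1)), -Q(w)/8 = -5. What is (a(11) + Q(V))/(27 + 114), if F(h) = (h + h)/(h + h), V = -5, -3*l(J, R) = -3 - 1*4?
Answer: 41/141 ≈ 0.29078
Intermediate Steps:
l(J, R) = 7/3 (l(J, R) = -(-3 - 1*4)/3 = -(-3 - 4)/3 = -1/3*(-7) = 7/3)
Q(w) = 40 (Q(w) = -8*(-5) = 40)
F(h) = 1 (F(h) = (2*h)/((2*h)) = (2*h)*(1/(2*h)) = 1)
a(s) = 1
(a(11) + Q(V))/(27 + 114) = (1 + 40)/(27 + 114) = 41/141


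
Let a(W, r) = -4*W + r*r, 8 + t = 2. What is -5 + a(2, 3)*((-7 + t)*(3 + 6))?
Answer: -122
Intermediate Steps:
t = -6 (t = -8 + 2 = -6)
a(W, r) = r**2 - 4*W (a(W, r) = -4*W + r**2 = r**2 - 4*W)
-5 + a(2, 3)*((-7 + t)*(3 + 6)) = -5 + (3**2 - 4*2)*((-7 - 6)*(3 + 6)) = -5 + (9 - 8)*(-13*9) = -5 + 1*(-117) = -5 - 117 = -122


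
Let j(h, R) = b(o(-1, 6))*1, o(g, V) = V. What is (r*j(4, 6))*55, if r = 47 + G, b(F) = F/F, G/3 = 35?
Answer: 8360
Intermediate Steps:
G = 105 (G = 3*35 = 105)
b(F) = 1
j(h, R) = 1 (j(h, R) = 1*1 = 1)
r = 152 (r = 47 + 105 = 152)
(r*j(4, 6))*55 = (152*1)*55 = 152*55 = 8360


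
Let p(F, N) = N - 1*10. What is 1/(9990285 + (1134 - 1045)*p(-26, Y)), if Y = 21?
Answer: 1/9991264 ≈ 1.0009e-7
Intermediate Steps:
p(F, N) = -10 + N (p(F, N) = N - 10 = -10 + N)
1/(9990285 + (1134 - 1045)*p(-26, Y)) = 1/(9990285 + (1134 - 1045)*(-10 + 21)) = 1/(9990285 + 89*11) = 1/(9990285 + 979) = 1/9991264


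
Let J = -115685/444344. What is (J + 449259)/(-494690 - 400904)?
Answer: -11742672083/23408930608 ≈ -0.50163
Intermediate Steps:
J = -115685/444344 (J = -115685*1/444344 = -115685/444344 ≈ -0.26035)
(J + 449259)/(-494690 - 400904) = (-115685/444344 + 449259)/(-494690 - 400904) = (199625425411/444344)/(-895594) = (199625425411/444344)*(-1/895594) = -11742672083/23408930608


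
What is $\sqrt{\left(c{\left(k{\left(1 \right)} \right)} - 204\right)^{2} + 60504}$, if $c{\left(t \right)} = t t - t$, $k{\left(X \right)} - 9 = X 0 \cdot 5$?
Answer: $2 \sqrt{19482} \approx 279.16$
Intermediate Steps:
$k{\left(X \right)} = 9$ ($k{\left(X \right)} = 9 + X 0 \cdot 5 = 9 + 0 \cdot 5 = 9 + 0 = 9$)
$c{\left(t \right)} = t^{2} - t$
$\sqrt{\left(c{\left(k{\left(1 \right)} \right)} - 204\right)^{2} + 60504} = \sqrt{\left(9 \left(-1 + 9\right) - 204\right)^{2} + 60504} = \sqrt{\left(9 \cdot 8 - 204\right)^{2} + 60504} = \sqrt{\left(72 - 204\right)^{2} + 60504} = \sqrt{\left(-132\right)^{2} + 60504} = \sqrt{17424 + 60504} = \sqrt{77928} = 2 \sqrt{19482}$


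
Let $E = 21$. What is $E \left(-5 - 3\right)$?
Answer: $-168$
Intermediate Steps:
$E \left(-5 - 3\right) = 21 \left(-5 - 3\right) = 21 \left(-8\right) = -168$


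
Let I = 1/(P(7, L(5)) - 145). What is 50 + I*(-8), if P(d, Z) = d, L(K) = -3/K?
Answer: 3454/69 ≈ 50.058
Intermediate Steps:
I = -1/138 (I = 1/(7 - 145) = 1/(-138) = -1/138 ≈ -0.0072464)
50 + I*(-8) = 50 - 1/138*(-8) = 50 + 4/69 = 3454/69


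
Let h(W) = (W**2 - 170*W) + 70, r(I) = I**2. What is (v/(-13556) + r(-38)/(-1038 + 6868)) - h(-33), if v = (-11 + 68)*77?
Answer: -267485050563/39515740 ≈ -6769.1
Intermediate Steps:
h(W) = 70 + W**2 - 170*W
v = 4389 (v = 57*77 = 4389)
(v/(-13556) + r(-38)/(-1038 + 6868)) - h(-33) = (4389/(-13556) + (-38)**2/(-1038 + 6868)) - (70 + (-33)**2 - 170*(-33)) = (4389*(-1/13556) + 1444/5830) - (70 + 1089 + 5610) = (-4389/13556 + 1444*(1/5830)) - 1*6769 = (-4389/13556 + 722/2915) - 6769 = -3006503/39515740 - 6769 = -267485050563/39515740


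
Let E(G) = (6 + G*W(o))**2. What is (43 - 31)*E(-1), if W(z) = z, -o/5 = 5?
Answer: 11532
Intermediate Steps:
o = -25 (o = -5*5 = -25)
E(G) = (6 - 25*G)**2 (E(G) = (6 + G*(-25))**2 = (6 - 25*G)**2)
(43 - 31)*E(-1) = (43 - 31)*(6 - 25*(-1))**2 = 12*(6 + 25)**2 = 12*31**2 = 12*961 = 11532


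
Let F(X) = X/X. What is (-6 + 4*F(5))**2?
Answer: 4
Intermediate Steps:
F(X) = 1
(-6 + 4*F(5))**2 = (-6 + 4*1)**2 = (-6 + 4)**2 = (-2)**2 = 4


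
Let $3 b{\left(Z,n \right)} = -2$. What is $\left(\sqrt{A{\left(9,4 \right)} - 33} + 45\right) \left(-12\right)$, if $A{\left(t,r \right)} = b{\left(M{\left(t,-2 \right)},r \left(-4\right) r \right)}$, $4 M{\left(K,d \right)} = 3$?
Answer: $-540 - 4 i \sqrt{303} \approx -540.0 - 69.628 i$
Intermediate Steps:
$M{\left(K,d \right)} = \frac{3}{4}$ ($M{\left(K,d \right)} = \frac{1}{4} \cdot 3 = \frac{3}{4}$)
$b{\left(Z,n \right)} = - \frac{2}{3}$ ($b{\left(Z,n \right)} = \frac{1}{3} \left(-2\right) = - \frac{2}{3}$)
$A{\left(t,r \right)} = - \frac{2}{3}$
$\left(\sqrt{A{\left(9,4 \right)} - 33} + 45\right) \left(-12\right) = \left(\sqrt{- \frac{2}{3} - 33} + 45\right) \left(-12\right) = \left(\sqrt{- \frac{101}{3}} + 45\right) \left(-12\right) = \left(\frac{i \sqrt{303}}{3} + 45\right) \left(-12\right) = \left(45 + \frac{i \sqrt{303}}{3}\right) \left(-12\right) = -540 - 4 i \sqrt{303}$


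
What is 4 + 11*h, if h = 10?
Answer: 114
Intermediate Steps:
4 + 11*h = 4 + 11*10 = 4 + 110 = 114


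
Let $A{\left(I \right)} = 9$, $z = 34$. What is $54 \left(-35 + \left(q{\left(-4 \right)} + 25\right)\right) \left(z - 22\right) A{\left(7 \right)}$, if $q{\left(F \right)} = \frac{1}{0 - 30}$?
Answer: $- \frac{292572}{5} \approx -58514.0$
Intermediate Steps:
$q{\left(F \right)} = - \frac{1}{30}$ ($q{\left(F \right)} = \frac{1}{0 - 30} = \frac{1}{-30} = - \frac{1}{30}$)
$54 \left(-35 + \left(q{\left(-4 \right)} + 25\right)\right) \left(z - 22\right) A{\left(7 \right)} = 54 \left(-35 + \left(- \frac{1}{30} + 25\right)\right) \left(34 - 22\right) 9 = 54 \left(-35 + \frac{749}{30}\right) 12 \cdot 9 = 54 \left(\left(- \frac{301}{30}\right) 12\right) 9 = 54 \left(- \frac{602}{5}\right) 9 = \left(- \frac{32508}{5}\right) 9 = - \frac{292572}{5}$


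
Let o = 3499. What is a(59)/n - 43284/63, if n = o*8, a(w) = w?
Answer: -403867337/587832 ≈ -687.05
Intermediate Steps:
n = 27992 (n = 3499*8 = 27992)
a(59)/n - 43284/63 = 59/27992 - 43284/63 = 59*(1/27992) - 43284*1/63 = 59/27992 - 14428/21 = -403867337/587832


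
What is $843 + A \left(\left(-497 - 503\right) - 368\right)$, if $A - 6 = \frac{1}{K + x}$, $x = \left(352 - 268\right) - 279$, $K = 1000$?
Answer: $- \frac{5930193}{805} \approx -7366.7$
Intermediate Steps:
$x = -195$ ($x = \left(352 - 268\right) - 279 = 84 - 279 = -195$)
$A = \frac{4831}{805}$ ($A = 6 + \frac{1}{1000 - 195} = 6 + \frac{1}{805} = \frac{4831}{805} \approx 6.0012$)
$843 + A \left(\left(-497 - 503\right) - 368\right) = 843 + \frac{4831 \left(\left(-497 - 503\right) - 368\right)}{805} = 843 + \frac{4831 \left(-1000 - 368\right)}{805} = 843 + \frac{4831}{805} \left(-1368\right) = 843 - \frac{6608808}{805} = - \frac{5930193}{805}$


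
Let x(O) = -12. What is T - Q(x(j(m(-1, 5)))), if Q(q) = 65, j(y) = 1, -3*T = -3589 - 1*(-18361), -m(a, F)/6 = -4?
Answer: -4989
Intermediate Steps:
m(a, F) = 24 (m(a, F) = -6*(-4) = 24)
T = -4924 (T = -(-3589 - 1*(-18361))/3 = -(-3589 + 18361)/3 = -⅓*14772 = -4924)
T - Q(x(j(m(-1, 5)))) = -4924 - 1*65 = -4924 - 65 = -4989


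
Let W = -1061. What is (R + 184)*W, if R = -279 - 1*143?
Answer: 252518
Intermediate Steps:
R = -422 (R = -279 - 143 = -422)
(R + 184)*W = (-422 + 184)*(-1061) = -238*(-1061) = 252518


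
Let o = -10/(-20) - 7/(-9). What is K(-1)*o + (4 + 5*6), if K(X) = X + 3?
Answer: 329/9 ≈ 36.556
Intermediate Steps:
o = 23/18 (o = -10*(-1/20) - 7*(-1/9) = 1/2 + 7/9 = 23/18 ≈ 1.2778)
K(X) = 3 + X
K(-1)*o + (4 + 5*6) = (3 - 1)*(23/18) + (4 + 5*6) = 2*(23/18) + (4 + 30) = 23/9 + 34 = 329/9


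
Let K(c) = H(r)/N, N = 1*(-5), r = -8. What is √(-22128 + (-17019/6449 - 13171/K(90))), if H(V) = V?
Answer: I*√20204237491054/25796 ≈ 174.25*I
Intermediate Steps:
N = -5
K(c) = 8/5 (K(c) = -8/(-5) = -8*(-⅕) = 8/5)
√(-22128 + (-17019/6449 - 13171/K(90))) = √(-22128 + (-17019/6449 - 13171/8/5)) = √(-22128 + (-17019*1/6449 - 13171*5/8)) = √(-22128 + (-17019/6449 - 65855/8)) = √(-22128 - 424835047/51592) = √(-1566462823/51592) = I*√20204237491054/25796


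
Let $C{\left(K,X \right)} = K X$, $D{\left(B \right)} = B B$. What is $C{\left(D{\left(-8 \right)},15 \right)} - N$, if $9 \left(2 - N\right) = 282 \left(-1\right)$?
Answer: $\frac{2780}{3} \approx 926.67$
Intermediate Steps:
$D{\left(B \right)} = B^{2}$
$N = \frac{100}{3}$ ($N = 2 - \frac{282 \left(-1\right)}{9} = 2 - - \frac{94}{3} = 2 + \frac{94}{3} = \frac{100}{3} \approx 33.333$)
$C{\left(D{\left(-8 \right)},15 \right)} - N = \left(-8\right)^{2} \cdot 15 - \frac{100}{3} = 64 \cdot 15 - \frac{100}{3} = 960 - \frac{100}{3} = \frac{2780}{3}$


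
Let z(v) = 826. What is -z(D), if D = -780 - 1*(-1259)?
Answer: -826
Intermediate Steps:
D = 479 (D = -780 + 1259 = 479)
-z(D) = -1*826 = -826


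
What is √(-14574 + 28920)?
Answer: 3*√1594 ≈ 119.77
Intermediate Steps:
√(-14574 + 28920) = √14346 = 3*√1594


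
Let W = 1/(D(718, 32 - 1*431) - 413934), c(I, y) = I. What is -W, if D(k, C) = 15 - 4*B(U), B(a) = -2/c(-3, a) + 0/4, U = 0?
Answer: 3/1241765 ≈ 2.4159e-6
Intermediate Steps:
B(a) = ⅔ (B(a) = -2/(-3) + 0/4 = -2*(-⅓) + 0*(¼) = ⅔ + 0 = ⅔)
D(k, C) = 37/3 (D(k, C) = 15 - 4*⅔ = 15 - 8/3 = 37/3)
W = -3/1241765 (W = 1/(37/3 - 413934) = 1/(-1241765/3) = -3/1241765 ≈ -2.4159e-6)
-W = -1*(-3/1241765) = 3/1241765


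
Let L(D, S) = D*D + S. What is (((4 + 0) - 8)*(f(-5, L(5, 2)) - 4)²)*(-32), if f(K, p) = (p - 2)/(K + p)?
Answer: 127008/121 ≈ 1049.7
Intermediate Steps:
L(D, S) = S + D² (L(D, S) = D² + S = S + D²)
f(K, p) = (-2 + p)/(K + p)
(((4 + 0) - 8)*(f(-5, L(5, 2)) - 4)²)*(-32) = (((4 + 0) - 8)*((-2 + (2 + 5²))/(-5 + (2 + 5²)) - 4)²)*(-32) = ((4 - 8)*((-2 + (2 + 25))/(-5 + (2 + 25)) - 4)²)*(-32) = -4*((-2 + 27)/(-5 + 27) - 4)²*(-32) = -4*(25/22 - 4)²*(-32) = -4*(-63/22)²*(-32) = -4*3969/484*(-32) = -3969/121*(-32) = 127008/121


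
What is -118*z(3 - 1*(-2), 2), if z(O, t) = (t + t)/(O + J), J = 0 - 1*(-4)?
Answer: -472/9 ≈ -52.444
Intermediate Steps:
J = 4 (J = 0 + 4 = 4)
z(O, t) = 2*t/(4 + O) (z(O, t) = (t + t)/(O + 4) = (2*t)/(4 + O) = 2*t/(4 + O))
-118*z(3 - 1*(-2), 2) = -236*2/(4 + (3 - 1*(-2))) = -236*2/(4 + (3 + 2)) = -236*2/(4 + 5) = -236*2/9 = -118*4/9 = -472/9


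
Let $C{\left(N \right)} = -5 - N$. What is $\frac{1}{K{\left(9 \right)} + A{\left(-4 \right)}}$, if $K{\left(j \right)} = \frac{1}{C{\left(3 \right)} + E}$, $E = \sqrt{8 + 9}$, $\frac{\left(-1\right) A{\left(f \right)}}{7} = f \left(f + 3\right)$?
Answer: $- \frac{1324}{37297} + \frac{\sqrt{17}}{37297} \approx -0.035388$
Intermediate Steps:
$A{\left(f \right)} = - 7 f \left(3 + f\right)$ ($A{\left(f \right)} = - 7 f \left(f + 3\right) = - 7 f \left(3 + f\right)$)
$E = \sqrt{17} \approx 4.1231$
$K{\left(j \right)} = \frac{1}{-8 + \sqrt{17}}$ ($K{\left(j \right)} = \frac{1}{\left(-5 - 3\right) + \sqrt{17}} = \frac{1}{-8 + \sqrt{17}}$)
$\frac{1}{K{\left(9 \right)} + A{\left(-4 \right)}} = \frac{1}{\left(- \frac{8}{47} - \frac{\sqrt{17}}{47}\right) - - 28 \left(3 - 4\right)} = \frac{1}{\left(- \frac{8}{47} - \frac{\sqrt{17}}{47}\right) - \left(-28\right) \left(-1\right)} = \frac{1}{\left(- \frac{8}{47} - \frac{\sqrt{17}}{47}\right) - 28} = \frac{1}{- \frac{1324}{47} - \frac{\sqrt{17}}{47}}$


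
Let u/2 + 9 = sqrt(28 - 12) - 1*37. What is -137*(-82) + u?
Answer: 11150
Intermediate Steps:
u = -84 (u = -18 + 2*(sqrt(28 - 12) - 1*37) = -18 + 2*(sqrt(16) - 37) = -18 + 2*(4 - 37) = -18 + 2*(-33) = -18 - 66 = -84)
-137*(-82) + u = -137*(-82) - 84 = 11234 - 84 = 11150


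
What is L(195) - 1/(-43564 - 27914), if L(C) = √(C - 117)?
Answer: 1/71478 + √78 ≈ 8.8318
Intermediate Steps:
L(C) = √(-117 + C)
L(195) - 1/(-43564 - 27914) = √(-117 + 195) - 1/(-43564 - 27914) = √78 - 1/(-71478) = √78 - 1*(-1/71478) = √78 + 1/71478 = 1/71478 + √78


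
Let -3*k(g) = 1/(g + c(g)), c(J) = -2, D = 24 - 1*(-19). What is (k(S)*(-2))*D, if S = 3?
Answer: 86/3 ≈ 28.667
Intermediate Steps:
D = 43 (D = 24 + 19 = 43)
k(g) = -1/(3*(-2 + g)) (k(g) = -1/(3*(g - 2)) = -1/(3*(-2 + g)))
(k(S)*(-2))*D = (-1/(-6 + 3*3)*(-2))*43 = (-1/(-6 + 9)*(-2))*43 = (-1/3*(-2))*43 = (-1*⅓*(-2))*43 = -⅓*(-2)*43 = (⅔)*43 = 86/3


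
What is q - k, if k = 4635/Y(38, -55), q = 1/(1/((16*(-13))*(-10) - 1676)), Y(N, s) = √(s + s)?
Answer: 404 + 927*I*√110/22 ≈ 404.0 + 441.93*I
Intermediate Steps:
Y(N, s) = √2*√s (Y(N, s) = √(2*s) = √2*√s)
q = 404 (q = 1/(1/(-208*(-10) - 1676)) = 1/(1/(2080 - 1676)) = 1/(1/404) = 404)
k = -927*I*√110/22 (k = 4635/((√2*√(-55))) = 4635/((√2*(I*√55))) = 4635/((I*√110)) = 4635*(-I*√110/110) = -927*I*√110/22 ≈ -441.93*I)
q - k = 404 - (-927)*I*√110/22 = 404 + 927*I*√110/22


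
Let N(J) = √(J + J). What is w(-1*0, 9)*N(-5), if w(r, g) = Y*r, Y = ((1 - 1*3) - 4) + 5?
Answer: 0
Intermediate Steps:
Y = -1 (Y = ((1 - 3) - 4) + 5 = (-2 - 4) + 5 = -6 + 5 = -1)
N(J) = √2*√J (N(J) = √(2*J) = √2*√J)
w(r, g) = -r
w(-1*0, 9)*N(-5) = (-(-1)*0)*(√2*√(-5)) = (-1*0)*(√2*(I*√5)) = 0*(I*√10) = 0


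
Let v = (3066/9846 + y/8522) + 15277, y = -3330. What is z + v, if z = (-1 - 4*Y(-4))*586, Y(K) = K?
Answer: 168283153273/6992301 ≈ 24067.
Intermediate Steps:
z = 8790 (z = (-1 - 4*(-4))*586 = (-1 + 16)*586 = 15*586 = 8790)
v = 106820827483/6992301 (v = (3066/9846 - 3330/8522) + 15277 = (3066*(1/9846) - 3330*1/8522) + 15277 = (511/1641 - 1665/4261) + 15277 = -554894/6992301 + 15277 = 106820827483/6992301 ≈ 15277.)
z + v = 8790 + 106820827483/6992301 = 168283153273/6992301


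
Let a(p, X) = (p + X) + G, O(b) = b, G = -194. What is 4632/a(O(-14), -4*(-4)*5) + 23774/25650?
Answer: -7235483/205200 ≈ -35.261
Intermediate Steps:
a(p, X) = -194 + X + p (a(p, X) = (p + X) - 194 = (X + p) - 194 = -194 + X + p)
4632/a(O(-14), -4*(-4)*5) + 23774/25650 = 4632/(-194 - 4*(-4)*5 - 14) + 23774/25650 = 4632/(-194 + 16*5 - 14) + 23774*(1/25650) = 4632/(-194 + 80 - 14) + 11887/12825 = 4632/(-128) + 11887/12825 = 4632*(-1/128) + 11887/12825 = -579/16 + 11887/12825 = -7235483/205200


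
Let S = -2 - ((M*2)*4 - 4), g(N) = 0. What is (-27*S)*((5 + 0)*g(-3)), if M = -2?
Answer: 0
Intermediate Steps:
S = 18 (S = -2 - (-2*2*4 - 4) = -2 - (-4*4 - 4) = -2 - (-16 - 4) = -2 - 1*(-20) = -2 + 20 = 18)
(-27*S)*((5 + 0)*g(-3)) = (-27*18)*((5 + 0)*0) = -2430*0 = -486*0 = 0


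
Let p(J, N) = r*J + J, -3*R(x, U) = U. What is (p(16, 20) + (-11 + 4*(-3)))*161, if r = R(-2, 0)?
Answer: -1127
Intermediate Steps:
R(x, U) = -U/3
r = 0 (r = -⅓*0 = 0)
p(J, N) = J (p(J, N) = 0*J + J = 0 + J = J)
(p(16, 20) + (-11 + 4*(-3)))*161 = (16 + (-11 + 4*(-3)))*161 = (16 + (-11 - 12))*161 = (16 - 23)*161 = -7*161 = -1127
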